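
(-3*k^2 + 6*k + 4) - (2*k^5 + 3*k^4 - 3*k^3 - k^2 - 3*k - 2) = -2*k^5 - 3*k^4 + 3*k^3 - 2*k^2 + 9*k + 6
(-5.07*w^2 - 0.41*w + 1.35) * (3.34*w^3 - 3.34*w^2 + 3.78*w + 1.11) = -16.9338*w^5 + 15.5644*w^4 - 13.2862*w^3 - 11.6865*w^2 + 4.6479*w + 1.4985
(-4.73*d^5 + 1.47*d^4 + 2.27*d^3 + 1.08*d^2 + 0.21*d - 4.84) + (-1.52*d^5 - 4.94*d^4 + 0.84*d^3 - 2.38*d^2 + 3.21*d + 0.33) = -6.25*d^5 - 3.47*d^4 + 3.11*d^3 - 1.3*d^2 + 3.42*d - 4.51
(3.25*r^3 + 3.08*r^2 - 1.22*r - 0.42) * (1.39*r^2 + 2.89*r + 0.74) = 4.5175*r^5 + 13.6737*r^4 + 9.6104*r^3 - 1.8304*r^2 - 2.1166*r - 0.3108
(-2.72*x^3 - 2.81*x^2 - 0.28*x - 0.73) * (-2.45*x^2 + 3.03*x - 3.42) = 6.664*x^5 - 1.3571*x^4 + 1.4741*x^3 + 10.5503*x^2 - 1.2543*x + 2.4966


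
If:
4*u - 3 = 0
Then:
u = 3/4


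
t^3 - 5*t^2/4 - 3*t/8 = t*(t - 3/2)*(t + 1/4)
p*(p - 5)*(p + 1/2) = p^3 - 9*p^2/2 - 5*p/2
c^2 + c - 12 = (c - 3)*(c + 4)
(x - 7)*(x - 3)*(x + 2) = x^3 - 8*x^2 + x + 42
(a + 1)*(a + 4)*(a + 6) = a^3 + 11*a^2 + 34*a + 24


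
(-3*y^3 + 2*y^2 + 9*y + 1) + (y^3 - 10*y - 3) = -2*y^3 + 2*y^2 - y - 2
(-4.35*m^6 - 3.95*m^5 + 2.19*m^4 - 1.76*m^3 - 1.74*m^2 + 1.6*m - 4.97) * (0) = 0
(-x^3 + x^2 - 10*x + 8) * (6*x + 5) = -6*x^4 + x^3 - 55*x^2 - 2*x + 40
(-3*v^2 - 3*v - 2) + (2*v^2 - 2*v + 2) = -v^2 - 5*v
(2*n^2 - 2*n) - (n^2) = n^2 - 2*n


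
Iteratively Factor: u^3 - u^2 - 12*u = (u - 4)*(u^2 + 3*u) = u*(u - 4)*(u + 3)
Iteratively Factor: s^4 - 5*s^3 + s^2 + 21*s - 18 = (s - 3)*(s^3 - 2*s^2 - 5*s + 6) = (s - 3)*(s + 2)*(s^2 - 4*s + 3) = (s - 3)^2*(s + 2)*(s - 1)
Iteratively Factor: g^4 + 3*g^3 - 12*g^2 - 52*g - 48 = (g + 3)*(g^3 - 12*g - 16) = (g + 2)*(g + 3)*(g^2 - 2*g - 8) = (g - 4)*(g + 2)*(g + 3)*(g + 2)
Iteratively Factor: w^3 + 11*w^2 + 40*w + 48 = (w + 3)*(w^2 + 8*w + 16) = (w + 3)*(w + 4)*(w + 4)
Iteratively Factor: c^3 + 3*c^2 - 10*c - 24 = (c - 3)*(c^2 + 6*c + 8) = (c - 3)*(c + 2)*(c + 4)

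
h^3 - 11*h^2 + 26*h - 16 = (h - 8)*(h - 2)*(h - 1)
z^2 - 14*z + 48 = (z - 8)*(z - 6)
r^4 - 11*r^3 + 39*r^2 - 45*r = r*(r - 5)*(r - 3)^2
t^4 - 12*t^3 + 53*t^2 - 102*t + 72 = (t - 4)*(t - 3)^2*(t - 2)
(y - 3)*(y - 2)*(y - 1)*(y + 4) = y^4 - 2*y^3 - 13*y^2 + 38*y - 24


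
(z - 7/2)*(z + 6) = z^2 + 5*z/2 - 21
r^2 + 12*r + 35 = (r + 5)*(r + 7)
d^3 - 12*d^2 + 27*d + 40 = (d - 8)*(d - 5)*(d + 1)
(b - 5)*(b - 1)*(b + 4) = b^3 - 2*b^2 - 19*b + 20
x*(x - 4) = x^2 - 4*x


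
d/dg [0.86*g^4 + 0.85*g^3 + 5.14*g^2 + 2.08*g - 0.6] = 3.44*g^3 + 2.55*g^2 + 10.28*g + 2.08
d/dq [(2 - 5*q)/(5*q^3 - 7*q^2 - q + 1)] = (-25*q^3 + 35*q^2 + 5*q - (5*q - 2)*(-15*q^2 + 14*q + 1) - 5)/(5*q^3 - 7*q^2 - q + 1)^2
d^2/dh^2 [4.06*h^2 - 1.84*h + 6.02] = 8.12000000000000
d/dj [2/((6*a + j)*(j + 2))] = -(12*a + 4*j + 4)/((6*a + j)^2*(j + 2)^2)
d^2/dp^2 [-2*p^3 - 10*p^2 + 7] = -12*p - 20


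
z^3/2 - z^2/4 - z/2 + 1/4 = (z/2 + 1/2)*(z - 1)*(z - 1/2)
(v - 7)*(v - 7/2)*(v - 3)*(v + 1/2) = v^4 - 13*v^3 + 197*v^2/4 - 91*v/2 - 147/4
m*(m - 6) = m^2 - 6*m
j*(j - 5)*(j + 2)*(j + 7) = j^4 + 4*j^3 - 31*j^2 - 70*j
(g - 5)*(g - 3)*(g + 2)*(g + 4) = g^4 - 2*g^3 - 25*g^2 + 26*g + 120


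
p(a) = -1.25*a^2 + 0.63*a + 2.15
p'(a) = 0.63 - 2.5*a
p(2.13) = -2.18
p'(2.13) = -4.70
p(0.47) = 2.17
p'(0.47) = -0.54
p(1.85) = -0.96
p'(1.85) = -4.00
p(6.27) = -43.04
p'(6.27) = -15.04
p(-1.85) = -3.29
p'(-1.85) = 5.26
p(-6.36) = -52.42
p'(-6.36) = 16.53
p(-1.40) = -1.18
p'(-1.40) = 4.13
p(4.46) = -19.90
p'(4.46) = -10.52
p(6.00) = -39.07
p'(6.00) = -14.37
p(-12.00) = -185.41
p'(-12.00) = 30.63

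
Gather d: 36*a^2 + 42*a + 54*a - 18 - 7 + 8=36*a^2 + 96*a - 17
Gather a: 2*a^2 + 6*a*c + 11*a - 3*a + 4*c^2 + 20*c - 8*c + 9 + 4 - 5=2*a^2 + a*(6*c + 8) + 4*c^2 + 12*c + 8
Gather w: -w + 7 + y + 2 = -w + y + 9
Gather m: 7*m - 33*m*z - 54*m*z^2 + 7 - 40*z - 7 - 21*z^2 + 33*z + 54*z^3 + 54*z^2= m*(-54*z^2 - 33*z + 7) + 54*z^3 + 33*z^2 - 7*z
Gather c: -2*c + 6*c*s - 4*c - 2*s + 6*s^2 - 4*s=c*(6*s - 6) + 6*s^2 - 6*s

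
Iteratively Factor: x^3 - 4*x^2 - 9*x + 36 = (x - 4)*(x^2 - 9) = (x - 4)*(x - 3)*(x + 3)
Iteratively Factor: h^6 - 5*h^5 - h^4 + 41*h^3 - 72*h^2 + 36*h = (h - 3)*(h^5 - 2*h^4 - 7*h^3 + 20*h^2 - 12*h) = (h - 3)*(h + 3)*(h^4 - 5*h^3 + 8*h^2 - 4*h) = (h - 3)*(h - 2)*(h + 3)*(h^3 - 3*h^2 + 2*h) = h*(h - 3)*(h - 2)*(h + 3)*(h^2 - 3*h + 2) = h*(h - 3)*(h - 2)*(h - 1)*(h + 3)*(h - 2)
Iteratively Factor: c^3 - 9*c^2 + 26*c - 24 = (c - 4)*(c^2 - 5*c + 6) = (c - 4)*(c - 2)*(c - 3)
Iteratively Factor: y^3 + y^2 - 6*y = (y - 2)*(y^2 + 3*y) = y*(y - 2)*(y + 3)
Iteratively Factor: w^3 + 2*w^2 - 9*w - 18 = (w + 2)*(w^2 - 9) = (w - 3)*(w + 2)*(w + 3)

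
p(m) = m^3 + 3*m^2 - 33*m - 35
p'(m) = 3*m^2 + 6*m - 33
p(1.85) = -79.45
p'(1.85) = -11.63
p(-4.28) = 82.79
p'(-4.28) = -3.72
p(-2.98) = 63.52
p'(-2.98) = -24.24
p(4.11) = -50.53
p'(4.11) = 42.34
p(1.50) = -74.38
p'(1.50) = -17.25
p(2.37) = -83.05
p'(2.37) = -1.93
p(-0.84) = -5.76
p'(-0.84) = -35.92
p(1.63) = -76.49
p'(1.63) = -15.25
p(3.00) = -80.00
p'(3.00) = 12.00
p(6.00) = 91.00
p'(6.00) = 111.00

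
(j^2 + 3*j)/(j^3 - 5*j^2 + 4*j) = (j + 3)/(j^2 - 5*j + 4)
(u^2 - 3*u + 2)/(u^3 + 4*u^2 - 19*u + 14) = 1/(u + 7)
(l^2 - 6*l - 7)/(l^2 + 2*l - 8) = (l^2 - 6*l - 7)/(l^2 + 2*l - 8)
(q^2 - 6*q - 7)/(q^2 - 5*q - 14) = (q + 1)/(q + 2)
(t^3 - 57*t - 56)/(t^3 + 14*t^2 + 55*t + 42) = (t - 8)/(t + 6)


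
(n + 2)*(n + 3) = n^2 + 5*n + 6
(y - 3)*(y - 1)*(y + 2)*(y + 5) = y^4 + 3*y^3 - 15*y^2 - 19*y + 30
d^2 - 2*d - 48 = (d - 8)*(d + 6)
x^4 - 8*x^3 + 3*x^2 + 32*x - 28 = (x - 7)*(x - 2)*(x - 1)*(x + 2)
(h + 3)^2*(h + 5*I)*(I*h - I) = I*h^4 - 5*h^3 + 5*I*h^3 - 25*h^2 + 3*I*h^2 - 15*h - 9*I*h + 45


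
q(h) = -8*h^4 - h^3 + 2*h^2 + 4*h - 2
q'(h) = -32*h^3 - 3*h^2 + 4*h + 4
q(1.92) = -102.74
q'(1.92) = -225.87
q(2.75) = -454.20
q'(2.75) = -673.19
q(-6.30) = -12300.14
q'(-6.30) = 7861.23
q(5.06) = -5304.46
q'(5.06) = -4198.31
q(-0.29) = -3.02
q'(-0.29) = 3.37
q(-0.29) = -3.02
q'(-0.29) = 3.37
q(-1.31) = -25.12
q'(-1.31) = 65.55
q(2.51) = -312.70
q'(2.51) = -510.88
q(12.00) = -167282.00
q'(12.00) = -55676.00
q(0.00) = -2.00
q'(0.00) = 4.00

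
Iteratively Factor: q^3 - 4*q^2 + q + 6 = (q - 2)*(q^2 - 2*q - 3) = (q - 3)*(q - 2)*(q + 1)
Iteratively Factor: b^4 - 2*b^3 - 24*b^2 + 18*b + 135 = (b + 3)*(b^3 - 5*b^2 - 9*b + 45) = (b - 5)*(b + 3)*(b^2 - 9) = (b - 5)*(b - 3)*(b + 3)*(b + 3)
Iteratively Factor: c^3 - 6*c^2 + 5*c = (c - 5)*(c^2 - c) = (c - 5)*(c - 1)*(c)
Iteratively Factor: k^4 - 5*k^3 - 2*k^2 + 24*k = (k - 4)*(k^3 - k^2 - 6*k) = k*(k - 4)*(k^2 - k - 6) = k*(k - 4)*(k - 3)*(k + 2)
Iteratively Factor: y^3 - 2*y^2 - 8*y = (y + 2)*(y^2 - 4*y) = (y - 4)*(y + 2)*(y)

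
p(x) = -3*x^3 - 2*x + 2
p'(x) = -9*x^2 - 2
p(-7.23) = 1150.26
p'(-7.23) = -472.46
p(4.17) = -223.88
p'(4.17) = -158.50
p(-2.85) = 77.15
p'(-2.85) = -75.10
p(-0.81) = 5.21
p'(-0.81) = -7.90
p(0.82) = -1.29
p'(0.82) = -8.05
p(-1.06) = 7.69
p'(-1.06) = -12.11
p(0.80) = -1.14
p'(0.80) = -7.76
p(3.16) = -98.98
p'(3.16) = -91.87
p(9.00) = -2203.00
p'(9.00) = -731.00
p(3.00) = -85.00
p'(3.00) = -83.00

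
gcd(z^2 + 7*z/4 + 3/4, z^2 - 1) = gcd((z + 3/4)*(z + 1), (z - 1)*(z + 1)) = z + 1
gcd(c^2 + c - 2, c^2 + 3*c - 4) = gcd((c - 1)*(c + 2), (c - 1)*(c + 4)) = c - 1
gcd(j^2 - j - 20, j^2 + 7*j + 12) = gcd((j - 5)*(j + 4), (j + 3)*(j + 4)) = j + 4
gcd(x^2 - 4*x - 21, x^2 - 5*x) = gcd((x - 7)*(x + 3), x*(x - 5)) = 1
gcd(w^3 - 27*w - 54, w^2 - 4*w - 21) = w + 3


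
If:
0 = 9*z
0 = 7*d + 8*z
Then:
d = 0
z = 0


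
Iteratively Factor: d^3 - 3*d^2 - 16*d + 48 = (d - 3)*(d^2 - 16) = (d - 4)*(d - 3)*(d + 4)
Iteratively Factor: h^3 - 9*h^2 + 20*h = (h - 5)*(h^2 - 4*h) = h*(h - 5)*(h - 4)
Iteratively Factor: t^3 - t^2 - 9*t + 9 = (t - 1)*(t^2 - 9) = (t - 1)*(t + 3)*(t - 3)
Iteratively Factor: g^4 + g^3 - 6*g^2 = (g - 2)*(g^3 + 3*g^2) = (g - 2)*(g + 3)*(g^2) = g*(g - 2)*(g + 3)*(g)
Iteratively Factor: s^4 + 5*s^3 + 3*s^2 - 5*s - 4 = (s + 4)*(s^3 + s^2 - s - 1) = (s - 1)*(s + 4)*(s^2 + 2*s + 1) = (s - 1)*(s + 1)*(s + 4)*(s + 1)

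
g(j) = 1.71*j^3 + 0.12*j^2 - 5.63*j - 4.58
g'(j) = 5.13*j^2 + 0.24*j - 5.63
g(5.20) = 209.83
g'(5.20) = 134.33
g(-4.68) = -150.88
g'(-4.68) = 105.61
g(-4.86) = -170.68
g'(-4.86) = 114.37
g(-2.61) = -19.47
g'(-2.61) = 28.69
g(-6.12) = -357.60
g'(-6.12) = 185.04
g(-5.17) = -208.57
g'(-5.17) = 130.25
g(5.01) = 185.26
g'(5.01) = 124.34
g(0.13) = -5.31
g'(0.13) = -5.51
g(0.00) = -4.58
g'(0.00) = -5.63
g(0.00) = -4.58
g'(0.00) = -5.63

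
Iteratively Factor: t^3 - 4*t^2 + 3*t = (t - 1)*(t^2 - 3*t) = (t - 3)*(t - 1)*(t)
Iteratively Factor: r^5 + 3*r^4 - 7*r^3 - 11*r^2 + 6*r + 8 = (r + 1)*(r^4 + 2*r^3 - 9*r^2 - 2*r + 8) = (r + 1)^2*(r^3 + r^2 - 10*r + 8) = (r - 2)*(r + 1)^2*(r^2 + 3*r - 4) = (r - 2)*(r - 1)*(r + 1)^2*(r + 4)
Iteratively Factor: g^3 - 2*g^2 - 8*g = (g)*(g^2 - 2*g - 8) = g*(g - 4)*(g + 2)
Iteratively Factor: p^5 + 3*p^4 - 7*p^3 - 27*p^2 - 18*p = (p + 1)*(p^4 + 2*p^3 - 9*p^2 - 18*p) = (p - 3)*(p + 1)*(p^3 + 5*p^2 + 6*p) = (p - 3)*(p + 1)*(p + 3)*(p^2 + 2*p) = p*(p - 3)*(p + 1)*(p + 3)*(p + 2)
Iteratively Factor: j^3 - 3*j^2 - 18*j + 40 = (j + 4)*(j^2 - 7*j + 10) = (j - 5)*(j + 4)*(j - 2)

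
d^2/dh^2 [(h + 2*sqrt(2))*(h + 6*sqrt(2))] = 2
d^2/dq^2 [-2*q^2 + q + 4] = -4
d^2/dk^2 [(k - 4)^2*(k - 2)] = 6*k - 20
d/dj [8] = 0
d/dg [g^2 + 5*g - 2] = 2*g + 5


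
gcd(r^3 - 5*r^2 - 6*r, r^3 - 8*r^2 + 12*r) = r^2 - 6*r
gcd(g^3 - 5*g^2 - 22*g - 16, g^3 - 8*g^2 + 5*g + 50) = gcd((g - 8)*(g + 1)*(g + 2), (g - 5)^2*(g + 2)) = g + 2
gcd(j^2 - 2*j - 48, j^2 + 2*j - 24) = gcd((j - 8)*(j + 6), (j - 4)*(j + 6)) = j + 6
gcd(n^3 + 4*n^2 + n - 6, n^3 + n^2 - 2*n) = n^2 + n - 2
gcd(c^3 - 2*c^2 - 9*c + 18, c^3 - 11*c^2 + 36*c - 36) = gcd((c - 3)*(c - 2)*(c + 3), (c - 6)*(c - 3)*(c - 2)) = c^2 - 5*c + 6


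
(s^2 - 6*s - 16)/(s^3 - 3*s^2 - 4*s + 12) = (s - 8)/(s^2 - 5*s + 6)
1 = 1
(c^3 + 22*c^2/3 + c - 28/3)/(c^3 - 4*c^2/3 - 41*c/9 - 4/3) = 3*(c^2 + 6*c - 7)/(3*c^2 - 8*c - 3)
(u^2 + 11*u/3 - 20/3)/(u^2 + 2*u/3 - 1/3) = (3*u^2 + 11*u - 20)/(3*u^2 + 2*u - 1)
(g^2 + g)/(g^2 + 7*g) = (g + 1)/(g + 7)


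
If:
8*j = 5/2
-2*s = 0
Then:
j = 5/16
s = 0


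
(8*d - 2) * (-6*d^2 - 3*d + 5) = -48*d^3 - 12*d^2 + 46*d - 10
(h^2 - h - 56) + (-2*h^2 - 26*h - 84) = -h^2 - 27*h - 140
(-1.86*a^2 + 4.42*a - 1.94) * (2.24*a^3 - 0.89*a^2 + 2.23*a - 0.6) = -4.1664*a^5 + 11.5562*a^4 - 12.4272*a^3 + 12.6992*a^2 - 6.9782*a + 1.164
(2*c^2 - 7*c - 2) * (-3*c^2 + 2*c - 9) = -6*c^4 + 25*c^3 - 26*c^2 + 59*c + 18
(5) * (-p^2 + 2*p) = -5*p^2 + 10*p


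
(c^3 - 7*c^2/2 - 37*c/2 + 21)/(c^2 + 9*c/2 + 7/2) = (c^2 - 7*c + 6)/(c + 1)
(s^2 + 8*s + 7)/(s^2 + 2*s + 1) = (s + 7)/(s + 1)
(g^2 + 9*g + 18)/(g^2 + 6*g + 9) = (g + 6)/(g + 3)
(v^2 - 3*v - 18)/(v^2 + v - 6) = (v - 6)/(v - 2)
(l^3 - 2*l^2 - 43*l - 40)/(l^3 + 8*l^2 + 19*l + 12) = (l^2 - 3*l - 40)/(l^2 + 7*l + 12)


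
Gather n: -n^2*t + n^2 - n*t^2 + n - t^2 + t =n^2*(1 - t) + n*(1 - t^2) - t^2 + t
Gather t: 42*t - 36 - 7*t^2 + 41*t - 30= -7*t^2 + 83*t - 66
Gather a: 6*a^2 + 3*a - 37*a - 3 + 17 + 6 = 6*a^2 - 34*a + 20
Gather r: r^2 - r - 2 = r^2 - r - 2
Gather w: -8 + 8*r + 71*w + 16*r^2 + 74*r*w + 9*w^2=16*r^2 + 8*r + 9*w^2 + w*(74*r + 71) - 8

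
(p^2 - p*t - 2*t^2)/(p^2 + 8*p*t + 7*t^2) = (p - 2*t)/(p + 7*t)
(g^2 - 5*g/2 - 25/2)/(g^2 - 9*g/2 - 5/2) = (2*g + 5)/(2*g + 1)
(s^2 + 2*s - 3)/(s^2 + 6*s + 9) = (s - 1)/(s + 3)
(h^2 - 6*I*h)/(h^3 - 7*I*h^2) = (h - 6*I)/(h*(h - 7*I))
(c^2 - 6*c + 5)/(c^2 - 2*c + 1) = (c - 5)/(c - 1)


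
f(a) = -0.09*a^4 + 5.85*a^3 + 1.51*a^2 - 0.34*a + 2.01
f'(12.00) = 1941.02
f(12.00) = 8457.93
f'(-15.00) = 5118.11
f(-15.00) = -23953.14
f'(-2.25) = 85.81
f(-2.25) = -58.52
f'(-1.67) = 45.24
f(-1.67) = -21.16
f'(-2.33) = 92.45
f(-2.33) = -65.65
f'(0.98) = 19.14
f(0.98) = 8.55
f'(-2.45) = 102.90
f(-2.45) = -77.37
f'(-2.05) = 70.32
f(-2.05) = -42.94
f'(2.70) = 128.67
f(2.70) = 122.46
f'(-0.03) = -0.41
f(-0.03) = 2.02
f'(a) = -0.36*a^3 + 17.55*a^2 + 3.02*a - 0.34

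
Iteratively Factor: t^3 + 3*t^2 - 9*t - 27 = (t + 3)*(t^2 - 9) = (t - 3)*(t + 3)*(t + 3)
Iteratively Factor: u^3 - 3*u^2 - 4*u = (u + 1)*(u^2 - 4*u) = u*(u + 1)*(u - 4)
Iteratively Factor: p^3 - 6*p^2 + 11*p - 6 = (p - 1)*(p^2 - 5*p + 6) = (p - 2)*(p - 1)*(p - 3)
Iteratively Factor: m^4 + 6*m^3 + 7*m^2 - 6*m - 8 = (m - 1)*(m^3 + 7*m^2 + 14*m + 8) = (m - 1)*(m + 2)*(m^2 + 5*m + 4) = (m - 1)*(m + 1)*(m + 2)*(m + 4)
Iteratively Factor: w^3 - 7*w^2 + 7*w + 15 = (w - 5)*(w^2 - 2*w - 3) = (w - 5)*(w - 3)*(w + 1)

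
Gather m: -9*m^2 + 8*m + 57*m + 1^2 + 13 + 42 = -9*m^2 + 65*m + 56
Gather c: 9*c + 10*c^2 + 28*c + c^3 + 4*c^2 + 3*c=c^3 + 14*c^2 + 40*c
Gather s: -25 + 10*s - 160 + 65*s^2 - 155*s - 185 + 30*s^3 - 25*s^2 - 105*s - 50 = 30*s^3 + 40*s^2 - 250*s - 420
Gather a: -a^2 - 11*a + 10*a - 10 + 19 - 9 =-a^2 - a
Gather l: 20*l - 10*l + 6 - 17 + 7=10*l - 4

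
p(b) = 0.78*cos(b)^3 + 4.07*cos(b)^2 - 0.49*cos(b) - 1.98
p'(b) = -2.34*sin(b)*cos(b)^2 - 8.14*sin(b)*cos(b) + 0.49*sin(b)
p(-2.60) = 0.94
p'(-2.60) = -2.96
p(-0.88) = -0.44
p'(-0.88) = 4.35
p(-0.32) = 1.89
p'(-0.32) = 2.94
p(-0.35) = 1.80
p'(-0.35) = 3.16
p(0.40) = 1.63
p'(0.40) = -3.50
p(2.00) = -1.13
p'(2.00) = 3.16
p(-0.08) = 2.35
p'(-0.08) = 0.80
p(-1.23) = -1.66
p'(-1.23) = 2.35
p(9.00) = 1.26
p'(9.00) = 2.46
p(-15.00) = 0.40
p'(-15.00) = -3.46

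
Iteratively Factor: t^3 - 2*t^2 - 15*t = (t - 5)*(t^2 + 3*t) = (t - 5)*(t + 3)*(t)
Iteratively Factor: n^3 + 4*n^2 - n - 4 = (n + 4)*(n^2 - 1) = (n + 1)*(n + 4)*(n - 1)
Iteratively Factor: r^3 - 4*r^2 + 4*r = (r - 2)*(r^2 - 2*r) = (r - 2)^2*(r)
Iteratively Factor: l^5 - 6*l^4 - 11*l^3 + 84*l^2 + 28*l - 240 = (l - 4)*(l^4 - 2*l^3 - 19*l^2 + 8*l + 60) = (l - 4)*(l + 3)*(l^3 - 5*l^2 - 4*l + 20) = (l - 5)*(l - 4)*(l + 3)*(l^2 - 4) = (l - 5)*(l - 4)*(l - 2)*(l + 3)*(l + 2)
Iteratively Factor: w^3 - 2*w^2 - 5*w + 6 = (w - 1)*(w^2 - w - 6) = (w - 1)*(w + 2)*(w - 3)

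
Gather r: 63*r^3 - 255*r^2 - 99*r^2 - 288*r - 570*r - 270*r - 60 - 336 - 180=63*r^3 - 354*r^2 - 1128*r - 576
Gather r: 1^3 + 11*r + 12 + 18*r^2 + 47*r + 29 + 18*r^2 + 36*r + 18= 36*r^2 + 94*r + 60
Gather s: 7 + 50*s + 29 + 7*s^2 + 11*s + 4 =7*s^2 + 61*s + 40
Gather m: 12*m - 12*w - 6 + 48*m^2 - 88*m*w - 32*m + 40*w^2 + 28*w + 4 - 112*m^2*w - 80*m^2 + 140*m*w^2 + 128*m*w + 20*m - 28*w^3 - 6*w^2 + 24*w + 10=m^2*(-112*w - 32) + m*(140*w^2 + 40*w) - 28*w^3 + 34*w^2 + 40*w + 8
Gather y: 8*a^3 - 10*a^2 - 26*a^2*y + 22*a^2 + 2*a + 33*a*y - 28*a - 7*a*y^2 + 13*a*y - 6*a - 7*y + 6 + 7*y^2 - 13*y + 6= 8*a^3 + 12*a^2 - 32*a + y^2*(7 - 7*a) + y*(-26*a^2 + 46*a - 20) + 12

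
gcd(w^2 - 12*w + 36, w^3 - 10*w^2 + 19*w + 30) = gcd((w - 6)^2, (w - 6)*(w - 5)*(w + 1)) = w - 6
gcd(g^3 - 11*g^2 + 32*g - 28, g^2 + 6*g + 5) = 1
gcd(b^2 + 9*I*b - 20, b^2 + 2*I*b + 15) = b + 5*I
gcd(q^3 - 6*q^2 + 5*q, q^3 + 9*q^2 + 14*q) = q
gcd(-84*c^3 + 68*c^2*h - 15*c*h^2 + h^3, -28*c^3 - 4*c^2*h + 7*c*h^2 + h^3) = 2*c - h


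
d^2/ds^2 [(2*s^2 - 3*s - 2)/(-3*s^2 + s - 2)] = 6*(7*s^3 + 30*s^2 - 24*s - 4)/(27*s^6 - 27*s^5 + 63*s^4 - 37*s^3 + 42*s^2 - 12*s + 8)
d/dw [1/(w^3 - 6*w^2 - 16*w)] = (-3*w^2 + 12*w + 16)/(w^2*(-w^2 + 6*w + 16)^2)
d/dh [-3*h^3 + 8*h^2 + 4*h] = -9*h^2 + 16*h + 4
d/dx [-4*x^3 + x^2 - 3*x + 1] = -12*x^2 + 2*x - 3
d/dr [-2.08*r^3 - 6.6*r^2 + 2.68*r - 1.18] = -6.24*r^2 - 13.2*r + 2.68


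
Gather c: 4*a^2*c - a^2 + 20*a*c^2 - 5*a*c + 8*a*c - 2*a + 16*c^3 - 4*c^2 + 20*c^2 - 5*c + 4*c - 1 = -a^2 - 2*a + 16*c^3 + c^2*(20*a + 16) + c*(4*a^2 + 3*a - 1) - 1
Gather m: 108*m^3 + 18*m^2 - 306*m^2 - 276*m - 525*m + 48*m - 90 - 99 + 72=108*m^3 - 288*m^2 - 753*m - 117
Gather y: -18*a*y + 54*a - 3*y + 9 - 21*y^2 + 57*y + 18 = 54*a - 21*y^2 + y*(54 - 18*a) + 27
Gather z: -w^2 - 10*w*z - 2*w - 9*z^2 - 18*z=-w^2 - 2*w - 9*z^2 + z*(-10*w - 18)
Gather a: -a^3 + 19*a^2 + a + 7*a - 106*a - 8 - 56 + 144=-a^3 + 19*a^2 - 98*a + 80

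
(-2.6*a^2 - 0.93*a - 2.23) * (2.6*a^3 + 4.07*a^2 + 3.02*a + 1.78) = -6.76*a^5 - 13.0*a^4 - 17.4351*a^3 - 16.5127*a^2 - 8.39*a - 3.9694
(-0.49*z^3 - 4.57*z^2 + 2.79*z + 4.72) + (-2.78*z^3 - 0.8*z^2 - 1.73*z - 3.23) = -3.27*z^3 - 5.37*z^2 + 1.06*z + 1.49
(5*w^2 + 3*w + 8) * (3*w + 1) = 15*w^3 + 14*w^2 + 27*w + 8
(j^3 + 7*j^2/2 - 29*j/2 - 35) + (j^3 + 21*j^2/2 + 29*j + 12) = 2*j^3 + 14*j^2 + 29*j/2 - 23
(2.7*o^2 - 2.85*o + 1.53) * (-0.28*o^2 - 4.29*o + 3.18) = -0.756*o^4 - 10.785*o^3 + 20.3841*o^2 - 15.6267*o + 4.8654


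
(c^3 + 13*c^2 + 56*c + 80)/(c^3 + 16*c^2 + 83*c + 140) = (c + 4)/(c + 7)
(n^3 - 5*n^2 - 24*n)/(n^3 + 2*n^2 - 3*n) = (n - 8)/(n - 1)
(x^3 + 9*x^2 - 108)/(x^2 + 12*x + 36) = x - 3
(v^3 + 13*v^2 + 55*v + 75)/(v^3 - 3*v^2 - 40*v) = (v^2 + 8*v + 15)/(v*(v - 8))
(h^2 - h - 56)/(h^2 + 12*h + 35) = (h - 8)/(h + 5)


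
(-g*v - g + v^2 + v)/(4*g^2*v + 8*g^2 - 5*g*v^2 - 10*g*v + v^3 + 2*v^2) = (v + 1)/(-4*g*v - 8*g + v^2 + 2*v)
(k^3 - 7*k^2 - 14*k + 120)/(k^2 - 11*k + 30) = k + 4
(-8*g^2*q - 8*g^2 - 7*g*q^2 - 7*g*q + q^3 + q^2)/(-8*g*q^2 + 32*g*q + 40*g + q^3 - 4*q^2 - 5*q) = (g + q)/(q - 5)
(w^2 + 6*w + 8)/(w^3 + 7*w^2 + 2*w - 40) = (w + 2)/(w^2 + 3*w - 10)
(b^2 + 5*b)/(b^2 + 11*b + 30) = b/(b + 6)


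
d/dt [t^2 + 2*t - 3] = 2*t + 2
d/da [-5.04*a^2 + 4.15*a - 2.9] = 4.15 - 10.08*a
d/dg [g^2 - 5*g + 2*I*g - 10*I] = 2*g - 5 + 2*I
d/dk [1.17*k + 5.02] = 1.17000000000000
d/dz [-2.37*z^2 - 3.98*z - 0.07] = -4.74*z - 3.98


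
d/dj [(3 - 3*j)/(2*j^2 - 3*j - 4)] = 3*(2*j^2 - 4*j + 7)/(4*j^4 - 12*j^3 - 7*j^2 + 24*j + 16)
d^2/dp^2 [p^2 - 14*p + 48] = 2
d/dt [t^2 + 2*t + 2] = 2*t + 2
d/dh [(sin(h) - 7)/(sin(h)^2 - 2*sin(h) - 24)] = (14*sin(h) + cos(h)^2 - 39)*cos(h)/((sin(h) - 6)^2*(sin(h) + 4)^2)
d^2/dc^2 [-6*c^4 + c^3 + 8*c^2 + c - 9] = -72*c^2 + 6*c + 16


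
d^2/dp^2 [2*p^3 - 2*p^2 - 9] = 12*p - 4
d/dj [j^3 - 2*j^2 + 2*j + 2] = 3*j^2 - 4*j + 2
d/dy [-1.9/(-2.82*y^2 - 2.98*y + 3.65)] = (-10.716*y - 5.662)/(2.82*y^2 + 2.98*y - 3.65)^2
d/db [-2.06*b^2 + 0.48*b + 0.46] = 0.48 - 4.12*b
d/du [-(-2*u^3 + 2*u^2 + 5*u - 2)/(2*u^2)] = (u^3 + 5*u/2 - 2)/u^3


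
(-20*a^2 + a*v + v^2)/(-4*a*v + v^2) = (5*a + v)/v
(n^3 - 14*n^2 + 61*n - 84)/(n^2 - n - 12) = (n^2 - 10*n + 21)/(n + 3)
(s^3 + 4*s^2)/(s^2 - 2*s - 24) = s^2/(s - 6)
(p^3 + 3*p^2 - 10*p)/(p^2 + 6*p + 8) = p*(p^2 + 3*p - 10)/(p^2 + 6*p + 8)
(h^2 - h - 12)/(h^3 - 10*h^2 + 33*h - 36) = (h + 3)/(h^2 - 6*h + 9)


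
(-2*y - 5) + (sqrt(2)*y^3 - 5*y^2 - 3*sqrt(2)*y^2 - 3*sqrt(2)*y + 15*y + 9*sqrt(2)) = sqrt(2)*y^3 - 5*y^2 - 3*sqrt(2)*y^2 - 3*sqrt(2)*y + 13*y - 5 + 9*sqrt(2)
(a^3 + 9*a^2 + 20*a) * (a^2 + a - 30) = a^5 + 10*a^4 - a^3 - 250*a^2 - 600*a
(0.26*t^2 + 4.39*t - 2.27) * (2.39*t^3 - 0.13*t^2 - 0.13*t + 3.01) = 0.6214*t^5 + 10.4583*t^4 - 6.0298*t^3 + 0.507*t^2 + 13.509*t - 6.8327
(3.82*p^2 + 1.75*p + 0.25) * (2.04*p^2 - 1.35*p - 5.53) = 7.7928*p^4 - 1.587*p^3 - 22.9771*p^2 - 10.015*p - 1.3825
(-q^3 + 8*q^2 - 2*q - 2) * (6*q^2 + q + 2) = -6*q^5 + 47*q^4 - 6*q^3 + 2*q^2 - 6*q - 4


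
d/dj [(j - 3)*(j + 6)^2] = 3*j*(j + 6)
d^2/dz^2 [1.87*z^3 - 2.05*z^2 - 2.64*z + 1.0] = 11.22*z - 4.1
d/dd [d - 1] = 1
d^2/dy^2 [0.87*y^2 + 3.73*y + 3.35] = 1.74000000000000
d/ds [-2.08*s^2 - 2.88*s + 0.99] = -4.16*s - 2.88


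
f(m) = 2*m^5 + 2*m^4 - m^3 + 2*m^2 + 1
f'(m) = 10*m^4 + 8*m^3 - 3*m^2 + 4*m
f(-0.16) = 1.06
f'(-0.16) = -0.74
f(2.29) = 180.43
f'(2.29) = 364.51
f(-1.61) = 2.16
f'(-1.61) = 19.59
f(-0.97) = 3.85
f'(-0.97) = -5.15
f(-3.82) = -1115.04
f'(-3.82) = 1624.38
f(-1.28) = 4.87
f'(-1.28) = 0.03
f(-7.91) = -53481.03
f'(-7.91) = 34969.02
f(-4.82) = -3964.20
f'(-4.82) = 4412.63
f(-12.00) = -454175.00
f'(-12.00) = 193056.00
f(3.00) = 640.00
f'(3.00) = 1011.00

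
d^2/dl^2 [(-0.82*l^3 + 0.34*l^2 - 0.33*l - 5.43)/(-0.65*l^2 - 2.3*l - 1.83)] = (4.44089209850063e-16*l^5 - 1.77635683940025e-15*l^4 + 8.02026999999999*l^3 + 36.89991*l^2 + 62.828478*l + 39.476238)/(0.274625*l^6 + 2.91525*l^5 + 12.635025*l^4 + 28.5821*l^3 + 35.572455*l^2 + 23.10741*l + 6.128487)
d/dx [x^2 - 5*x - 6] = 2*x - 5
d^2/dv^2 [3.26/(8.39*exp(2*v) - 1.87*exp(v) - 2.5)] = ((6.0962 - 109.4056*exp(v))*(-8.39*exp(2*v) + 1.87*exp(v) + 2.5) - 3.26*(16.78*exp(v) - 1.87)*(33.56*exp(v) - 3.74)*exp(v))*exp(v)/(-8.39*exp(2*v) + 1.87*exp(v) + 2.5)^3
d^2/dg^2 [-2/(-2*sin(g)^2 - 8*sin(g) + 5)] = 8*(-4*sin(g)^4 - 12*sin(g)^3 - 20*sin(g)^2 + 14*sin(g) + 37)/(8*sin(g) - cos(2*g) - 4)^3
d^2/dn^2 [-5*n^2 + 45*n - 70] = -10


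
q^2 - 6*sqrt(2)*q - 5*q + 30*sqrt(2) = (q - 5)*(q - 6*sqrt(2))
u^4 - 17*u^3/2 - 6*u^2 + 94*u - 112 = (u - 8)*(u - 2)^2*(u + 7/2)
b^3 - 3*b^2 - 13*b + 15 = (b - 5)*(b - 1)*(b + 3)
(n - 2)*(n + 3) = n^2 + n - 6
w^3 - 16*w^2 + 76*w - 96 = (w - 8)*(w - 6)*(w - 2)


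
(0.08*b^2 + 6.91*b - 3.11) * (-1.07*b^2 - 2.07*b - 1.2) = -0.0856*b^4 - 7.5593*b^3 - 11.072*b^2 - 1.8543*b + 3.732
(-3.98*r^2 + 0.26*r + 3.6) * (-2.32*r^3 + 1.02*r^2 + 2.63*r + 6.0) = 9.2336*r^5 - 4.6628*r^4 - 18.5542*r^3 - 19.5242*r^2 + 11.028*r + 21.6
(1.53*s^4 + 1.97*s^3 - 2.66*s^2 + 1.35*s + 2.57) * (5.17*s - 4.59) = 7.9101*s^5 + 3.1622*s^4 - 22.7945*s^3 + 19.1889*s^2 + 7.0904*s - 11.7963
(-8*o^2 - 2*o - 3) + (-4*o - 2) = -8*o^2 - 6*o - 5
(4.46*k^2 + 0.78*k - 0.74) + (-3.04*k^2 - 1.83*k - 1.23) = 1.42*k^2 - 1.05*k - 1.97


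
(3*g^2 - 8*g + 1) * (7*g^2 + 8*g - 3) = 21*g^4 - 32*g^3 - 66*g^2 + 32*g - 3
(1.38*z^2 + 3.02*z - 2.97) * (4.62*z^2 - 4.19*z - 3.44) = 6.3756*z^4 + 8.1702*z^3 - 31.1224*z^2 + 2.0555*z + 10.2168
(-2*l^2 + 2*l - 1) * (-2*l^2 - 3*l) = 4*l^4 + 2*l^3 - 4*l^2 + 3*l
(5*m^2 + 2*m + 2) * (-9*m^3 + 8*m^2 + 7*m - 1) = -45*m^5 + 22*m^4 + 33*m^3 + 25*m^2 + 12*m - 2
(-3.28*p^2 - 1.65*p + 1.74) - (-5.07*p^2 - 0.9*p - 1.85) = 1.79*p^2 - 0.75*p + 3.59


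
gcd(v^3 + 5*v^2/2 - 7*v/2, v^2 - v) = v^2 - v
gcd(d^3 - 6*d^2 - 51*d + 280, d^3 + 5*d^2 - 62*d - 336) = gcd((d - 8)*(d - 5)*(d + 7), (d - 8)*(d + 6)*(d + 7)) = d^2 - d - 56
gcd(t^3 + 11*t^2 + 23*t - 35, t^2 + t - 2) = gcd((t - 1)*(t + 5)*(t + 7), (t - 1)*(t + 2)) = t - 1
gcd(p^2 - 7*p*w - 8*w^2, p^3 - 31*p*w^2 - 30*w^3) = p + w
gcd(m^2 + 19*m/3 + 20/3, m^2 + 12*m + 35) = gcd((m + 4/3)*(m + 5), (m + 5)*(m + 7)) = m + 5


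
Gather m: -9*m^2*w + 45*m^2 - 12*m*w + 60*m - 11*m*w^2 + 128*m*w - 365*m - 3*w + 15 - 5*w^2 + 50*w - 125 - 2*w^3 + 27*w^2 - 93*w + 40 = m^2*(45 - 9*w) + m*(-11*w^2 + 116*w - 305) - 2*w^3 + 22*w^2 - 46*w - 70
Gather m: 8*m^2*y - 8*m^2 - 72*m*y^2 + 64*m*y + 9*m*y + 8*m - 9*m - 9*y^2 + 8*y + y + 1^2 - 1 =m^2*(8*y - 8) + m*(-72*y^2 + 73*y - 1) - 9*y^2 + 9*y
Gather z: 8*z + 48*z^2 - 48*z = 48*z^2 - 40*z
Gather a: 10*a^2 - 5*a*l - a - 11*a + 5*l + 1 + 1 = 10*a^2 + a*(-5*l - 12) + 5*l + 2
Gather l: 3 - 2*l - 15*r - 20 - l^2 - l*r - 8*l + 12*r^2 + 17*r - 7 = -l^2 + l*(-r - 10) + 12*r^2 + 2*r - 24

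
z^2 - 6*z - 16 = (z - 8)*(z + 2)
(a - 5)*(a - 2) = a^2 - 7*a + 10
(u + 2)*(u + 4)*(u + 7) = u^3 + 13*u^2 + 50*u + 56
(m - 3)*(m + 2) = m^2 - m - 6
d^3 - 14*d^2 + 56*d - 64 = (d - 8)*(d - 4)*(d - 2)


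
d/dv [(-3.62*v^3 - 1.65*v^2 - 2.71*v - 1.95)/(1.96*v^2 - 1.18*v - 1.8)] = (-7.0952*v^4 + 8.5432*v^3 + 26.8066*v^2 + 13.584*v + 2.577)/(3.8416*v^4 - 4.6256*v^3 - 5.6636*v^2 + 4.248*v + 3.24)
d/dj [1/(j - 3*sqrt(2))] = -1/(j - 3*sqrt(2))^2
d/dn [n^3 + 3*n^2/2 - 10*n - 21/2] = 3*n^2 + 3*n - 10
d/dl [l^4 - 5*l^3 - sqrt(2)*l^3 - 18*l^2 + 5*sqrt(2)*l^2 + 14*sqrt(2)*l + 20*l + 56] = 4*l^3 - 15*l^2 - 3*sqrt(2)*l^2 - 36*l + 10*sqrt(2)*l + 14*sqrt(2) + 20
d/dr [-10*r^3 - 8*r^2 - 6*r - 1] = -30*r^2 - 16*r - 6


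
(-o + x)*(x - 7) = -o*x + 7*o + x^2 - 7*x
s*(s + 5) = s^2 + 5*s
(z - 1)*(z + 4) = z^2 + 3*z - 4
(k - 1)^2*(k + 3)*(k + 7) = k^4 + 8*k^3 + 2*k^2 - 32*k + 21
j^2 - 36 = (j - 6)*(j + 6)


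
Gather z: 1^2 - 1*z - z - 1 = -2*z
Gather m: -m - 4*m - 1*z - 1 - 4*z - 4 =-5*m - 5*z - 5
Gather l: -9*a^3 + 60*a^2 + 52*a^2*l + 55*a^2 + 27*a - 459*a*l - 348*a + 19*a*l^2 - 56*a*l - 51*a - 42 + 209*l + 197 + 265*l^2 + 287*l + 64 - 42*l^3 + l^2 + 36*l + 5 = -9*a^3 + 115*a^2 - 372*a - 42*l^3 + l^2*(19*a + 266) + l*(52*a^2 - 515*a + 532) + 224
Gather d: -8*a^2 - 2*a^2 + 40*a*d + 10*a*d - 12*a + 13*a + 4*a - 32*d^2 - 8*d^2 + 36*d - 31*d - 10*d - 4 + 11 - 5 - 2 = -10*a^2 + 5*a - 40*d^2 + d*(50*a - 5)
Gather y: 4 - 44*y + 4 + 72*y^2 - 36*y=72*y^2 - 80*y + 8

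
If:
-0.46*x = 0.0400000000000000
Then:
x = -0.09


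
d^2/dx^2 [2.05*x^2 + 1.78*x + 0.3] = 4.10000000000000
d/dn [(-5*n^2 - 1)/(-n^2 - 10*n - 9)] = 2*(25*n^2 + 44*n - 5)/(n^4 + 20*n^3 + 118*n^2 + 180*n + 81)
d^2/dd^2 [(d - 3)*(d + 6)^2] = 6*d + 18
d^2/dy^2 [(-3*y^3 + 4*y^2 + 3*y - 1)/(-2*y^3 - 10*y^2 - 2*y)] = (-19*y^6 - 18*y^5 - 27*y^4 - 9*y^3 + 78*y^2 + 15*y + 1)/(y^3*(y^6 + 15*y^5 + 78*y^4 + 155*y^3 + 78*y^2 + 15*y + 1))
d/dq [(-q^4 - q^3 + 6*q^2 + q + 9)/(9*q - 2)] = (-27*q^4 - 10*q^3 + 60*q^2 - 24*q - 83)/(81*q^2 - 36*q + 4)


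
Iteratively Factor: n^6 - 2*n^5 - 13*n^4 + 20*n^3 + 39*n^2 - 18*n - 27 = (n + 1)*(n^5 - 3*n^4 - 10*n^3 + 30*n^2 + 9*n - 27) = (n + 1)*(n + 3)*(n^4 - 6*n^3 + 8*n^2 + 6*n - 9) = (n - 1)*(n + 1)*(n + 3)*(n^3 - 5*n^2 + 3*n + 9) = (n - 1)*(n + 1)^2*(n + 3)*(n^2 - 6*n + 9) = (n - 3)*(n - 1)*(n + 1)^2*(n + 3)*(n - 3)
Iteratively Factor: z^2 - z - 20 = (z - 5)*(z + 4)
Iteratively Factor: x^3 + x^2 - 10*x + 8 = (x - 2)*(x^2 + 3*x - 4) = (x - 2)*(x + 4)*(x - 1)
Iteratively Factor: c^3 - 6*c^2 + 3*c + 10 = (c + 1)*(c^2 - 7*c + 10) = (c - 2)*(c + 1)*(c - 5)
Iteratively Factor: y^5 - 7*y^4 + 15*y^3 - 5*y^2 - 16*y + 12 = (y - 1)*(y^4 - 6*y^3 + 9*y^2 + 4*y - 12) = (y - 1)*(y + 1)*(y^3 - 7*y^2 + 16*y - 12) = (y - 2)*(y - 1)*(y + 1)*(y^2 - 5*y + 6) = (y - 2)^2*(y - 1)*(y + 1)*(y - 3)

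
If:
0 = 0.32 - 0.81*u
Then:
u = 0.40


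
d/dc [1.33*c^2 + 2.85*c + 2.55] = 2.66*c + 2.85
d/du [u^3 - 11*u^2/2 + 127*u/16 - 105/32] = 3*u^2 - 11*u + 127/16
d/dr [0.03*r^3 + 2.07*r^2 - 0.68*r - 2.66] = 0.09*r^2 + 4.14*r - 0.68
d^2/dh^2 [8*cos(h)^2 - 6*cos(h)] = 6*cos(h) - 16*cos(2*h)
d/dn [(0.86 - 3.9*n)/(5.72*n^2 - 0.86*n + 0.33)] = (22.308*n^2 - 9.8384*n - 0.5474)/(32.7184*n^4 - 9.8384*n^3 + 4.5148*n^2 - 0.5676*n + 0.1089)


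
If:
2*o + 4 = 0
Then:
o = -2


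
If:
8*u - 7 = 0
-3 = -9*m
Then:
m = 1/3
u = 7/8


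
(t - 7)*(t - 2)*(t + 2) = t^3 - 7*t^2 - 4*t + 28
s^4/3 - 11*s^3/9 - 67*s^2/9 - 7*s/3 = s*(s/3 + 1)*(s - 7)*(s + 1/3)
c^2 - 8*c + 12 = (c - 6)*(c - 2)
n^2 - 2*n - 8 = (n - 4)*(n + 2)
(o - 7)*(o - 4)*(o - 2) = o^3 - 13*o^2 + 50*o - 56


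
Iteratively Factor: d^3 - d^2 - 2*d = (d - 2)*(d^2 + d) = (d - 2)*(d + 1)*(d)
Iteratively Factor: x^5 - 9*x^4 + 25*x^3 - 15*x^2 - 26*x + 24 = (x - 3)*(x^4 - 6*x^3 + 7*x^2 + 6*x - 8) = (x - 3)*(x + 1)*(x^3 - 7*x^2 + 14*x - 8) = (x - 4)*(x - 3)*(x + 1)*(x^2 - 3*x + 2) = (x - 4)*(x - 3)*(x - 2)*(x + 1)*(x - 1)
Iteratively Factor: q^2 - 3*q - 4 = (q + 1)*(q - 4)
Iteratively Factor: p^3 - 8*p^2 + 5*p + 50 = (p + 2)*(p^2 - 10*p + 25) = (p - 5)*(p + 2)*(p - 5)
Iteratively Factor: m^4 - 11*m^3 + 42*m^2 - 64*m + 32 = (m - 2)*(m^3 - 9*m^2 + 24*m - 16) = (m - 2)*(m - 1)*(m^2 - 8*m + 16) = (m - 4)*(m - 2)*(m - 1)*(m - 4)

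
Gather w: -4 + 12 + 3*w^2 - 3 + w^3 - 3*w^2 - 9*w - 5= w^3 - 9*w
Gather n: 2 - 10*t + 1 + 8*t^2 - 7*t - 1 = 8*t^2 - 17*t + 2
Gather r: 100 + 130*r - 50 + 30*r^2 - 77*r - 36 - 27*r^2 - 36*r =3*r^2 + 17*r + 14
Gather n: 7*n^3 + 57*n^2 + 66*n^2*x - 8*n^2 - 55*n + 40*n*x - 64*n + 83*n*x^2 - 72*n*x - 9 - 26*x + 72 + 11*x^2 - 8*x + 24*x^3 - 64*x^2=7*n^3 + n^2*(66*x + 49) + n*(83*x^2 - 32*x - 119) + 24*x^3 - 53*x^2 - 34*x + 63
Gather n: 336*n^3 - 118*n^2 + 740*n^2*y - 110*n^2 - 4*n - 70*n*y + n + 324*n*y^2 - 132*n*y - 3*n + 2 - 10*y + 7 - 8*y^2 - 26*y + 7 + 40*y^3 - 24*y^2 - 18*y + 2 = 336*n^3 + n^2*(740*y - 228) + n*(324*y^2 - 202*y - 6) + 40*y^3 - 32*y^2 - 54*y + 18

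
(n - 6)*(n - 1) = n^2 - 7*n + 6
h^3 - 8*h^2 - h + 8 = (h - 8)*(h - 1)*(h + 1)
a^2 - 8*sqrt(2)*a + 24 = (a - 6*sqrt(2))*(a - 2*sqrt(2))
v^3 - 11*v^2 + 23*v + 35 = (v - 7)*(v - 5)*(v + 1)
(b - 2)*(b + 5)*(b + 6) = b^3 + 9*b^2 + 8*b - 60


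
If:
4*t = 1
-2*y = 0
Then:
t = 1/4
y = 0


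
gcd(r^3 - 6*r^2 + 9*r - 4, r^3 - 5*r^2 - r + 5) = r - 1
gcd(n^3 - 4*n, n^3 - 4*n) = n^3 - 4*n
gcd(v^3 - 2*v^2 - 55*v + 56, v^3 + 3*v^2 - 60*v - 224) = v^2 - v - 56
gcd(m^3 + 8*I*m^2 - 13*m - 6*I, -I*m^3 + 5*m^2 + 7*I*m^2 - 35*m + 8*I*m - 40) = 1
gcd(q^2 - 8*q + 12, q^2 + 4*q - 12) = q - 2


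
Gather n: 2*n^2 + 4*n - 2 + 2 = 2*n^2 + 4*n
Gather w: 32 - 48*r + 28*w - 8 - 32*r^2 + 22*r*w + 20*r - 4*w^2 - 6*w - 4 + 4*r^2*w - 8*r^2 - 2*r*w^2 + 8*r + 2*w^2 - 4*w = -40*r^2 - 20*r + w^2*(-2*r - 2) + w*(4*r^2 + 22*r + 18) + 20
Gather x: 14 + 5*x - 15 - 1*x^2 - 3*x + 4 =-x^2 + 2*x + 3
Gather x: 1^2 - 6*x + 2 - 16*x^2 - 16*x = -16*x^2 - 22*x + 3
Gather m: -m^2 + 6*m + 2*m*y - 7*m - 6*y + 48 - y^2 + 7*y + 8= -m^2 + m*(2*y - 1) - y^2 + y + 56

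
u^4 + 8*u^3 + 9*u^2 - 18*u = u*(u - 1)*(u + 3)*(u + 6)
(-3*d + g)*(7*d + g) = -21*d^2 + 4*d*g + g^2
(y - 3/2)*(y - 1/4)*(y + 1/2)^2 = y^4 - 3*y^3/4 - 9*y^2/8 - y/16 + 3/32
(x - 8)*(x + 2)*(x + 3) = x^3 - 3*x^2 - 34*x - 48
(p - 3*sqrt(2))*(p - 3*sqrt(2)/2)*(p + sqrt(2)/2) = p^3 - 4*sqrt(2)*p^2 + 9*p/2 + 9*sqrt(2)/2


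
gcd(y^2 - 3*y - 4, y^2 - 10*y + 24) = y - 4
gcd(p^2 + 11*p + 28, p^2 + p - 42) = p + 7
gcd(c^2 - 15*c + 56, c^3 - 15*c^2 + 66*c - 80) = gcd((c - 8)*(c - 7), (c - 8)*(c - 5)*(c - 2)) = c - 8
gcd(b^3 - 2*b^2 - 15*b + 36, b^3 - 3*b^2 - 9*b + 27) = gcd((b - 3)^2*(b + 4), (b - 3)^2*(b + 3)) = b^2 - 6*b + 9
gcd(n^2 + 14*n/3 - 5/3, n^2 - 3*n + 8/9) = n - 1/3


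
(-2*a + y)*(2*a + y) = -4*a^2 + y^2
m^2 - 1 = (m - 1)*(m + 1)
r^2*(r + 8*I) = r^3 + 8*I*r^2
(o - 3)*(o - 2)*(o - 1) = o^3 - 6*o^2 + 11*o - 6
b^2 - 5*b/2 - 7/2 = (b - 7/2)*(b + 1)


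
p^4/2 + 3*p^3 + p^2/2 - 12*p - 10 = (p/2 + 1/2)*(p - 2)*(p + 2)*(p + 5)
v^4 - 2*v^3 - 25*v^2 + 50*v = v*(v - 5)*(v - 2)*(v + 5)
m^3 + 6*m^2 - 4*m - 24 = (m - 2)*(m + 2)*(m + 6)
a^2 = a^2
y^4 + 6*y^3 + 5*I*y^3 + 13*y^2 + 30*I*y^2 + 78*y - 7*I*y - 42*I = (y + 6)*(y - I)^2*(y + 7*I)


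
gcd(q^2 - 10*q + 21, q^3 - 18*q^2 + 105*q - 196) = q - 7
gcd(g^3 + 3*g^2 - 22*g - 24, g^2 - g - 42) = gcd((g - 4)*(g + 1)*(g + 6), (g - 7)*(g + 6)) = g + 6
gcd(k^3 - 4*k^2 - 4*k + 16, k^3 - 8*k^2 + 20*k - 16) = k^2 - 6*k + 8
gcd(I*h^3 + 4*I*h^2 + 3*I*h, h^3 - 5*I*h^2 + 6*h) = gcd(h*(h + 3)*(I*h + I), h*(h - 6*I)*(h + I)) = h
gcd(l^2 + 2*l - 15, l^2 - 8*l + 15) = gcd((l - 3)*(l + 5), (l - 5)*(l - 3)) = l - 3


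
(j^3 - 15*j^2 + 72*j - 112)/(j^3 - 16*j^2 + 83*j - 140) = (j - 4)/(j - 5)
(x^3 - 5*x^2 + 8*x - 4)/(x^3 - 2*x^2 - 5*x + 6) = (x^2 - 4*x + 4)/(x^2 - x - 6)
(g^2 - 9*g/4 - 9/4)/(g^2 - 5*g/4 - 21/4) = (4*g + 3)/(4*g + 7)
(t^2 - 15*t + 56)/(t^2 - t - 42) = (t - 8)/(t + 6)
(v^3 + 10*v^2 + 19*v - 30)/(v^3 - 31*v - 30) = (v^2 + 5*v - 6)/(v^2 - 5*v - 6)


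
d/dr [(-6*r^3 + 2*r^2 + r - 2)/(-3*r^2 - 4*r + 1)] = (18*r^4 + 48*r^3 - 23*r^2 - 8*r - 7)/(9*r^4 + 24*r^3 + 10*r^2 - 8*r + 1)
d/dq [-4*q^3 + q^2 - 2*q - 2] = -12*q^2 + 2*q - 2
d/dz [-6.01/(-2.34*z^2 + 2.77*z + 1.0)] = (16.6477 - 28.1268*z)/(-2.34*z^2 + 2.77*z + 1.0)^2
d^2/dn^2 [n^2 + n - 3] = 2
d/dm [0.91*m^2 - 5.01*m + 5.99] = 1.82*m - 5.01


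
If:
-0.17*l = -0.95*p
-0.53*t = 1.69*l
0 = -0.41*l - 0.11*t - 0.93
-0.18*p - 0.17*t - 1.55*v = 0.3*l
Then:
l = -15.70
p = -2.81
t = 50.05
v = -2.13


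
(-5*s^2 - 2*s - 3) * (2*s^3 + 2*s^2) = -10*s^5 - 14*s^4 - 10*s^3 - 6*s^2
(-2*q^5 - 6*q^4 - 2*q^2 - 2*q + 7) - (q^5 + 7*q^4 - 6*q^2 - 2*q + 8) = -3*q^5 - 13*q^4 + 4*q^2 - 1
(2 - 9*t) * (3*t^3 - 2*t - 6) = -27*t^4 + 6*t^3 + 18*t^2 + 50*t - 12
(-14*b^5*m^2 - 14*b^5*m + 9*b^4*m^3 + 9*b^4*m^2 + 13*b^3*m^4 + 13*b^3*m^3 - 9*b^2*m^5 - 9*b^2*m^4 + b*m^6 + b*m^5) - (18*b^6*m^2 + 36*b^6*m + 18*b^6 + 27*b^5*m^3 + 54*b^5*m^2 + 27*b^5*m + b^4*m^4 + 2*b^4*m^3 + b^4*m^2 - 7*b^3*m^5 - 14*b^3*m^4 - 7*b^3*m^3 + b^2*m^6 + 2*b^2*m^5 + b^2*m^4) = -18*b^6*m^2 - 36*b^6*m - 18*b^6 - 27*b^5*m^3 - 68*b^5*m^2 - 41*b^5*m - b^4*m^4 + 7*b^4*m^3 + 8*b^4*m^2 + 7*b^3*m^5 + 27*b^3*m^4 + 20*b^3*m^3 - b^2*m^6 - 11*b^2*m^5 - 10*b^2*m^4 + b*m^6 + b*m^5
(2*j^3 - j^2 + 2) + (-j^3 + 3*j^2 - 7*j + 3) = j^3 + 2*j^2 - 7*j + 5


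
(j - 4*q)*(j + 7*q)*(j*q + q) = j^3*q + 3*j^2*q^2 + j^2*q - 28*j*q^3 + 3*j*q^2 - 28*q^3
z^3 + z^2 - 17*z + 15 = (z - 3)*(z - 1)*(z + 5)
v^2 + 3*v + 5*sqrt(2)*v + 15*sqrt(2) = (v + 3)*(v + 5*sqrt(2))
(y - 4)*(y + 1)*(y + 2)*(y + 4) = y^4 + 3*y^3 - 14*y^2 - 48*y - 32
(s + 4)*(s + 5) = s^2 + 9*s + 20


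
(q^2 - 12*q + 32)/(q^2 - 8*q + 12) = (q^2 - 12*q + 32)/(q^2 - 8*q + 12)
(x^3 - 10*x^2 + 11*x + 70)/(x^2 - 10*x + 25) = (x^2 - 5*x - 14)/(x - 5)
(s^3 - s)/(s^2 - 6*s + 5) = s*(s + 1)/(s - 5)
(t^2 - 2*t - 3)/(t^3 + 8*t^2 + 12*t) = (t^2 - 2*t - 3)/(t*(t^2 + 8*t + 12))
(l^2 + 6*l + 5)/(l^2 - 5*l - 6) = (l + 5)/(l - 6)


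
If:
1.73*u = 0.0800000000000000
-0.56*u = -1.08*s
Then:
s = 0.02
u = 0.05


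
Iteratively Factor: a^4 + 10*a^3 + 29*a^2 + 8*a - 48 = (a + 4)*(a^3 + 6*a^2 + 5*a - 12) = (a + 4)^2*(a^2 + 2*a - 3) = (a - 1)*(a + 4)^2*(a + 3)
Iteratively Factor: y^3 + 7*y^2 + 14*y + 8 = (y + 4)*(y^2 + 3*y + 2) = (y + 2)*(y + 4)*(y + 1)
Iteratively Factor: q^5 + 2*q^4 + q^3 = (q)*(q^4 + 2*q^3 + q^2) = q*(q + 1)*(q^3 + q^2) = q^2*(q + 1)*(q^2 + q) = q^3*(q + 1)*(q + 1)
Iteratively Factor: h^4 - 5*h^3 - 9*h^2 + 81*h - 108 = (h - 3)*(h^3 - 2*h^2 - 15*h + 36) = (h - 3)*(h + 4)*(h^2 - 6*h + 9) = (h - 3)^2*(h + 4)*(h - 3)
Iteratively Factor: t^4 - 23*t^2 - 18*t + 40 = (t + 2)*(t^3 - 2*t^2 - 19*t + 20) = (t - 5)*(t + 2)*(t^2 + 3*t - 4) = (t - 5)*(t - 1)*(t + 2)*(t + 4)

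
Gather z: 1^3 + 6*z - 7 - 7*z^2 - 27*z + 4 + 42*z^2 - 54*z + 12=35*z^2 - 75*z + 10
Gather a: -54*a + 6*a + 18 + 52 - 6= 64 - 48*a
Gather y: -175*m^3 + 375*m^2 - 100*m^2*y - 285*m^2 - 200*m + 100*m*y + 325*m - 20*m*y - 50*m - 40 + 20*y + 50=-175*m^3 + 90*m^2 + 75*m + y*(-100*m^2 + 80*m + 20) + 10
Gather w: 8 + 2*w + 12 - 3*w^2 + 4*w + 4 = -3*w^2 + 6*w + 24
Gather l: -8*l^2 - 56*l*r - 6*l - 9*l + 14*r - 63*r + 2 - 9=-8*l^2 + l*(-56*r - 15) - 49*r - 7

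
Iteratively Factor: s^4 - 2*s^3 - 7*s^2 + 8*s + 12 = (s + 2)*(s^3 - 4*s^2 + s + 6) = (s - 2)*(s + 2)*(s^2 - 2*s - 3) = (s - 3)*(s - 2)*(s + 2)*(s + 1)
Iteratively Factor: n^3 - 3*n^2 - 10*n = (n + 2)*(n^2 - 5*n) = n*(n + 2)*(n - 5)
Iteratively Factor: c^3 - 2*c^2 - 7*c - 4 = (c - 4)*(c^2 + 2*c + 1) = (c - 4)*(c + 1)*(c + 1)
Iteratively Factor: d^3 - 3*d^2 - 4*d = (d)*(d^2 - 3*d - 4) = d*(d - 4)*(d + 1)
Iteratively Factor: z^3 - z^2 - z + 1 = (z - 1)*(z^2 - 1) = (z - 1)^2*(z + 1)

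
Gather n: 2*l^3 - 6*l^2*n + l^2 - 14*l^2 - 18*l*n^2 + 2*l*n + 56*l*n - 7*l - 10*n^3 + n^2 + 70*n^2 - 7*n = 2*l^3 - 13*l^2 - 7*l - 10*n^3 + n^2*(71 - 18*l) + n*(-6*l^2 + 58*l - 7)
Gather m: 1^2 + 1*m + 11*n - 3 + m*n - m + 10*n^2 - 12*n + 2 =m*n + 10*n^2 - n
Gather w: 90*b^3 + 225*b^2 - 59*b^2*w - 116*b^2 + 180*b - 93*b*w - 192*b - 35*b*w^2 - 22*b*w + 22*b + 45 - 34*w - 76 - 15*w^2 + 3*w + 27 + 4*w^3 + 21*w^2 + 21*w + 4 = 90*b^3 + 109*b^2 + 10*b + 4*w^3 + w^2*(6 - 35*b) + w*(-59*b^2 - 115*b - 10)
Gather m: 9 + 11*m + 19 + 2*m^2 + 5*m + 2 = 2*m^2 + 16*m + 30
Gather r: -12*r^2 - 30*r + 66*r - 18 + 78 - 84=-12*r^2 + 36*r - 24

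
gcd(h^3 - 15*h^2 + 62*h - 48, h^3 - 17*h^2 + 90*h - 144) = h^2 - 14*h + 48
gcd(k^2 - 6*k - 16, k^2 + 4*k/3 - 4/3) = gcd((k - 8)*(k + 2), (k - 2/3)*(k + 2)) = k + 2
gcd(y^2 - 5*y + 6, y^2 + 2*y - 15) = y - 3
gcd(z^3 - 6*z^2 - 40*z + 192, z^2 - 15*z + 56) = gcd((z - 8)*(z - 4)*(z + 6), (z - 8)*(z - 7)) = z - 8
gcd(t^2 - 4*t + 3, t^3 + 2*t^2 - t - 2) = t - 1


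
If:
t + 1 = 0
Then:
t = -1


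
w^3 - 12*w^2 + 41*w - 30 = (w - 6)*(w - 5)*(w - 1)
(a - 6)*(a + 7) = a^2 + a - 42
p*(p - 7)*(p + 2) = p^3 - 5*p^2 - 14*p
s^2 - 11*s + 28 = (s - 7)*(s - 4)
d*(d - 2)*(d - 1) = d^3 - 3*d^2 + 2*d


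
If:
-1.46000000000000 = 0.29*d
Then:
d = -5.03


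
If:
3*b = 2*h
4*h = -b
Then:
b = 0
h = 0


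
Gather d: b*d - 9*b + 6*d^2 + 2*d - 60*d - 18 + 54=-9*b + 6*d^2 + d*(b - 58) + 36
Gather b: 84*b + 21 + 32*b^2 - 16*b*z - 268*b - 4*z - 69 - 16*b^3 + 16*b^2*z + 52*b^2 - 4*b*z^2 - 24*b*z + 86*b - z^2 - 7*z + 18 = -16*b^3 + b^2*(16*z + 84) + b*(-4*z^2 - 40*z - 98) - z^2 - 11*z - 30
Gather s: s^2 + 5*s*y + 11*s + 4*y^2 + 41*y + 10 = s^2 + s*(5*y + 11) + 4*y^2 + 41*y + 10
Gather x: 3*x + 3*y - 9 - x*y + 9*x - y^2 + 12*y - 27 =x*(12 - y) - y^2 + 15*y - 36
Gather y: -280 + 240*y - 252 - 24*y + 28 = 216*y - 504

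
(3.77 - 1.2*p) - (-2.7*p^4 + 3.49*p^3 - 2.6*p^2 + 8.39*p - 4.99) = 2.7*p^4 - 3.49*p^3 + 2.6*p^2 - 9.59*p + 8.76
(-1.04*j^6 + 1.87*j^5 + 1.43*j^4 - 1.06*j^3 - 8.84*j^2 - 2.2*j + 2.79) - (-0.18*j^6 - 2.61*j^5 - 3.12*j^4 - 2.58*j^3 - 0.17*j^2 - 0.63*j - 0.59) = -0.86*j^6 + 4.48*j^5 + 4.55*j^4 + 1.52*j^3 - 8.67*j^2 - 1.57*j + 3.38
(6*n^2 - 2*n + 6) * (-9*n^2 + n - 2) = -54*n^4 + 24*n^3 - 68*n^2 + 10*n - 12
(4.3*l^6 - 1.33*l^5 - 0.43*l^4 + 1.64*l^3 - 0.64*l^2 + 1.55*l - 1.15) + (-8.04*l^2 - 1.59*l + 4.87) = 4.3*l^6 - 1.33*l^5 - 0.43*l^4 + 1.64*l^3 - 8.68*l^2 - 0.04*l + 3.72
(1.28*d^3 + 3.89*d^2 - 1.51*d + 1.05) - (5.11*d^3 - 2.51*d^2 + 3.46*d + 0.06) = -3.83*d^3 + 6.4*d^2 - 4.97*d + 0.99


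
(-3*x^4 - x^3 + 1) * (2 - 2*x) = 6*x^5 - 4*x^4 - 2*x^3 - 2*x + 2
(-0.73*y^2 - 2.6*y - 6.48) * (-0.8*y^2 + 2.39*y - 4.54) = 0.584*y^4 + 0.3353*y^3 + 2.2842*y^2 - 3.6832*y + 29.4192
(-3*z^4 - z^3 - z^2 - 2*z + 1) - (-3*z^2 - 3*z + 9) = -3*z^4 - z^3 + 2*z^2 + z - 8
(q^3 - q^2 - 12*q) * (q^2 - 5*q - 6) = q^5 - 6*q^4 - 13*q^3 + 66*q^2 + 72*q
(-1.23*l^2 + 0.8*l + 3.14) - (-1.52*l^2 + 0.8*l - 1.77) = 0.29*l^2 + 4.91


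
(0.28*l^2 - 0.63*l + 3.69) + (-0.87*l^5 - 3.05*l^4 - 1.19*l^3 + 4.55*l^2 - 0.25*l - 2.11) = -0.87*l^5 - 3.05*l^4 - 1.19*l^3 + 4.83*l^2 - 0.88*l + 1.58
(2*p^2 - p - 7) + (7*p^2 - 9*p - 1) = 9*p^2 - 10*p - 8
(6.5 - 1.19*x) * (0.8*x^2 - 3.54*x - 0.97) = -0.952*x^3 + 9.4126*x^2 - 21.8557*x - 6.305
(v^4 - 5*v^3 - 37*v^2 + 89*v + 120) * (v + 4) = v^5 - v^4 - 57*v^3 - 59*v^2 + 476*v + 480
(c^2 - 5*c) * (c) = c^3 - 5*c^2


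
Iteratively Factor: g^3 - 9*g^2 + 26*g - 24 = (g - 4)*(g^2 - 5*g + 6) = (g - 4)*(g - 3)*(g - 2)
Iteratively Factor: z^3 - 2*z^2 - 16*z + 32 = (z + 4)*(z^2 - 6*z + 8) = (z - 4)*(z + 4)*(z - 2)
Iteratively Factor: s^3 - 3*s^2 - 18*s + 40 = (s - 5)*(s^2 + 2*s - 8) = (s - 5)*(s - 2)*(s + 4)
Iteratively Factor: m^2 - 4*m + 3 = (m - 1)*(m - 3)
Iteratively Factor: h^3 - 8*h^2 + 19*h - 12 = (h - 1)*(h^2 - 7*h + 12) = (h - 3)*(h - 1)*(h - 4)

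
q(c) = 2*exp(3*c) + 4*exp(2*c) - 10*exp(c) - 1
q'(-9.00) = 0.00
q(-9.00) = -1.00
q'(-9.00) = 0.00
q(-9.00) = -1.00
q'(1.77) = 1431.13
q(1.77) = 482.86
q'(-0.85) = -2.34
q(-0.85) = -4.39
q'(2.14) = 4176.95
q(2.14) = 1430.97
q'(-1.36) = -1.94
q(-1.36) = -3.27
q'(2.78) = 27045.93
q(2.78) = 9253.28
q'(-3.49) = -0.30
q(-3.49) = -1.30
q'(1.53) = 715.41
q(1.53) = 235.12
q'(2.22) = 5269.43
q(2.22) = 1807.13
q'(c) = 6*exp(3*c) + 8*exp(2*c) - 10*exp(c)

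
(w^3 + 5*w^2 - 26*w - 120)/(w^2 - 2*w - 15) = (w^2 + 10*w + 24)/(w + 3)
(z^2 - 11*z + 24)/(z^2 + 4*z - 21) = (z - 8)/(z + 7)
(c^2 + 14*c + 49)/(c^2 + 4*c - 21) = (c + 7)/(c - 3)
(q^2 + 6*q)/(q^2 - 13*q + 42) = q*(q + 6)/(q^2 - 13*q + 42)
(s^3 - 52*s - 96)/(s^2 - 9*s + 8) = (s^2 + 8*s + 12)/(s - 1)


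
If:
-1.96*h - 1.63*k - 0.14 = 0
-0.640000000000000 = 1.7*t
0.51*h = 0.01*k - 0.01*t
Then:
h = 0.01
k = -0.09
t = -0.38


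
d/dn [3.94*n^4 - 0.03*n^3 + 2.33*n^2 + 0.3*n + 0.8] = 15.76*n^3 - 0.09*n^2 + 4.66*n + 0.3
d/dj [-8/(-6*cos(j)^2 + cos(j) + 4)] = 8*(12*cos(j) - 1)*sin(j)/(-6*cos(j)^2 + cos(j) + 4)^2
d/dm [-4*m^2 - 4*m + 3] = -8*m - 4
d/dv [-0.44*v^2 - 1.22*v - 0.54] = -0.88*v - 1.22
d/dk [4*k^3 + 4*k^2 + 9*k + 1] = 12*k^2 + 8*k + 9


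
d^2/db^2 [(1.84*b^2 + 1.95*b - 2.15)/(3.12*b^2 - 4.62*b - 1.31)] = (91.009152*b^3 - 80.451072*b^2 + 233.766*b - 126.644212)/(30.371328*b^6 - 134.918784*b^5 + 161.527392*b^4 + 14.686056*b^3 - 67.820796*b^2 - 23.785146*b - 2.248091)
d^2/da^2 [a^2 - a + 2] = 2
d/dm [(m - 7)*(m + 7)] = 2*m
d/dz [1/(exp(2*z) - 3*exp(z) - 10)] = (3 - 2*exp(z))*exp(z)/(-exp(2*z) + 3*exp(z) + 10)^2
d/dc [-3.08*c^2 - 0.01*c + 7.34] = -6.16*c - 0.01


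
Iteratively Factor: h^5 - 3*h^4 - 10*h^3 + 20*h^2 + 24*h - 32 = (h - 2)*(h^4 - h^3 - 12*h^2 - 4*h + 16) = (h - 4)*(h - 2)*(h^3 + 3*h^2 - 4) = (h - 4)*(h - 2)*(h + 2)*(h^2 + h - 2) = (h - 4)*(h - 2)*(h + 2)^2*(h - 1)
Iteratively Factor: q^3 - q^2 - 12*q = (q - 4)*(q^2 + 3*q) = q*(q - 4)*(q + 3)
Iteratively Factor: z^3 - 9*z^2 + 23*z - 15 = (z - 1)*(z^2 - 8*z + 15) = (z - 3)*(z - 1)*(z - 5)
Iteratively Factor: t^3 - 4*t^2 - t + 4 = (t + 1)*(t^2 - 5*t + 4) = (t - 4)*(t + 1)*(t - 1)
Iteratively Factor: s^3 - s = (s + 1)*(s^2 - s) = s*(s + 1)*(s - 1)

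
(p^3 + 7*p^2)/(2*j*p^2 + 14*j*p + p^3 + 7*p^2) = p/(2*j + p)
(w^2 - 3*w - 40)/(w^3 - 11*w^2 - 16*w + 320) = 1/(w - 8)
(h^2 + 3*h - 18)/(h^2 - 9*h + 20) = (h^2 + 3*h - 18)/(h^2 - 9*h + 20)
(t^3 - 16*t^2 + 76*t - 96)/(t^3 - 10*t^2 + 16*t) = (t - 6)/t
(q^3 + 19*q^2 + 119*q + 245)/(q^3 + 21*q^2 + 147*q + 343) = (q + 5)/(q + 7)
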